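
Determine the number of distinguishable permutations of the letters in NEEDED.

The 6 letters of NEEDED have repeats: D appearing twice and E appearing 3 times.
So there are 6! / (3!·2!) = 60 distinguishable arrangements.

60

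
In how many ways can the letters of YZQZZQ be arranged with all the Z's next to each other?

Treat the 3 copies of Z as a single block. The multiset to arrange is then {ZZZ, Q, Q, Y}, 4 items in all.
That gives (4)!/(2!) = 12 arrangements.

12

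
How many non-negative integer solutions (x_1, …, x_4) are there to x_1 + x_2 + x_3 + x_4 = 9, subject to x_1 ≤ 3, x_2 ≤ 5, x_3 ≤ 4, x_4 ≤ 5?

Without the upper bounds there are C(12,3) = 220 ways to split 9 among 4 variables.
Subtract solutions that violate a single cap (substitute x_i' = x_i − (cap_i+1)): x_1 ≥ 4 gives C(8,3) = 56; x_2 ≥ 6 gives C(6,3) = 20; x_3 ≥ 5 gives C(7,3) = 35; x_4 ≥ 6 gives C(6,3) = 20. Together 131.
Add back pairs where two caps are both exceeded: 0 + 1 + 0 + 0 + 0 + 0 = 1.
By inclusion–exclusion the count is 220 − 131 + 1 = 90.

90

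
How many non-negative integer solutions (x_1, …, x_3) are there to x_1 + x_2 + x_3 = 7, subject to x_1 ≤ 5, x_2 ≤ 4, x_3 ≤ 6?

26

Without the upper bounds there are C(9,2) = 36 ways to split 7 among 3 variables.
Subtract solutions that violate a single cap (substitute x_i' = x_i − (cap_i+1)): x_1 ≥ 6 gives C(3,2) = 3; x_2 ≥ 5 gives C(4,2) = 6; x_3 ≥ 7 gives C(2,2) = 1. Together 10.
No two caps can be exceeded simultaneously, so the pair terms are all 0.
By inclusion–exclusion the count is 36 − 10 + 0 = 26.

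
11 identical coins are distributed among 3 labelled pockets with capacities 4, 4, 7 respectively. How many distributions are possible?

15

Without the upper bounds there are C(13,2) = 78 ways to split 11 among 3 pockets.
Subtract solutions that violate a single cap (substitute x_i' = x_i − (cap_i+1)): x_1 ≥ 5 gives C(8,2) = 28; x_2 ≥ 5 gives C(8,2) = 28; x_3 ≥ 8 gives C(5,2) = 10. Together 66.
Add back pairs where two caps are both exceeded: 3 + 0 + 0 = 3.
By inclusion–exclusion the count is 78 − 66 + 3 = 15.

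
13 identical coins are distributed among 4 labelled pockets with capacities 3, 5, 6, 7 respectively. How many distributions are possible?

115

Ignoring the caps, the number of non-negative solutions to x_1+…+x_4 = 13 is C(16,3) = 560.
Subtract solutions that violate a single cap (substitute x_i' = x_i − (cap_i+1)): x_1 ≥ 4 gives C(12,3) = 220; x_2 ≥ 6 gives C(10,3) = 120; x_3 ≥ 7 gives C(9,3) = 84; x_4 ≥ 8 gives C(8,3) = 56. Together 480.
Add back pairs where two caps are both exceeded: 20 + 10 + 4 + 1 + 0 + 0 = 35.
By inclusion–exclusion the count is 560 − 480 + 35 = 115.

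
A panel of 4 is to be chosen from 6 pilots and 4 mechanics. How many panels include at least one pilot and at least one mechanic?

194

With no constraint there are C(10,4) = 210 possible selections.
Selections missing a whole group: no pilots → C(4,4) = 1; no mechanics → C(6,4) = 15.
Both groups omitted at once is impossible, so 210 − 16 = 194.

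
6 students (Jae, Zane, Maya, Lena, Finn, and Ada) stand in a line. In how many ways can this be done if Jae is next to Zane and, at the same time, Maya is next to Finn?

96

Treat {Jae,Zane} as one block (2 orders) and {Maya,Finn} as another (2 orders).
That leaves 4 units to arrange: 2 × 2 × 4! = 4 × 24 = 96.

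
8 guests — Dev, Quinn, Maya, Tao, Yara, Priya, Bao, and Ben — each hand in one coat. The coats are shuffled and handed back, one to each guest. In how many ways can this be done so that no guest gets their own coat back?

14833

Count assignments avoiding every fixed point. For any j of the 8 guests fixed to their own coat, the other 8−j can be arranged in (8−j)! ways.
By inclusion–exclusion this is Σ_{j=0}^{8} (−1)^j C(8,j)·(8−j)!.
Computing: 40320 − 40320 + 20160 − 6720 + 1680 − 336 + 56 − 8 + 1 = 14833.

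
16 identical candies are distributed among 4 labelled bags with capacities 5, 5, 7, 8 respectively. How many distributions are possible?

175

Without the upper bounds there are C(19,3) = 969 ways to split 16 among 4 bags.
Subtract solutions that violate a single cap (substitute x_i' = x_i − (cap_i+1)): x_1 ≥ 6 gives C(13,3) = 286; x_2 ≥ 6 gives C(13,3) = 286; x_3 ≥ 8 gives C(11,3) = 165; x_4 ≥ 9 gives C(10,3) = 120. Together 857.
Add back pairs where two caps are both exceeded: 35 + 10 + 4 + 10 + 4 + 0 = 63.
By inclusion–exclusion the count is 969 − 857 + 63 = 175.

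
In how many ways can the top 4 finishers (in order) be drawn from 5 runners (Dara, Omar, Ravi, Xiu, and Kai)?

This is an ordered selection of 4 from 5: P(5,4).
That gives 5 × 4 × 3 × 2 = 120.

120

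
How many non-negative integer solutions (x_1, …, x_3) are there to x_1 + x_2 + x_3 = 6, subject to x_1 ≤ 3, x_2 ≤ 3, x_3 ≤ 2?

6

Without the upper bounds there are C(8,2) = 28 ways to split 6 among 3 variables.
Subtract solutions that violate a single cap (substitute x_i' = x_i − (cap_i+1)): x_1 ≥ 4 gives C(4,2) = 6; x_2 ≥ 4 gives C(4,2) = 6; x_3 ≥ 3 gives C(5,2) = 10. Together 22.
No two caps can be exceeded simultaneously, so the pair terms are all 0.
By inclusion–exclusion the count is 28 − 22 + 0 = 6.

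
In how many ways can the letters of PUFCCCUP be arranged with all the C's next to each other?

Treat the 3 copies of C as a single block. The multiset to arrange is then {CCC, F, P, P, U, U}, 6 items in all.
That gives (6)!/(2!·2!) = 180 arrangements.

180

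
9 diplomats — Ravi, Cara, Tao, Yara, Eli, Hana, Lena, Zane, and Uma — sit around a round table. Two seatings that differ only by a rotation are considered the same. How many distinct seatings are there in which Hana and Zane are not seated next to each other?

All circular seatings of 9 people number (8)! = 40320.
Seatings with Hana beside Zane: treat them as a block with 2 internal orders, giving 2 × (7)! = 10080.
Subtracting, 40320 − 10080 = 30240.

30240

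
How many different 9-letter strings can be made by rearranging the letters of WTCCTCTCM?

2520

WTCCTCTCM has 9 letters with C appearing 4 times and T appearing 3 times.
The number of distinct arrangements is 9!/(4!·3!) = 362880/144 = 2520.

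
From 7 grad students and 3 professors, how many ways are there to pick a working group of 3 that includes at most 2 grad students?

Split by how many grad students are chosen (0 through 2).
Sum: C(7,0)·C(3,3) + C(7,1)·C(3,2) + C(7,2)·C(3,1) = 1 + 21 + 63 = 85.

85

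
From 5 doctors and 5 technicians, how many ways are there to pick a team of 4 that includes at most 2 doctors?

Split by how many doctors are chosen (0 through 2).
Sum: C(5,0)·C(5,4) + C(5,1)·C(5,3) + C(5,2)·C(5,2) = 5 + 50 + 100 = 155.

155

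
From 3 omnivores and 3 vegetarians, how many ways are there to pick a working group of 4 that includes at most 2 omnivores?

12

Split by how many omnivores are chosen (0 through 2).
Sum: C(3,0)·C(3,4) + C(3,1)·C(3,3) + C(3,2)·C(3,2) = 0 + 3 + 9 = 12.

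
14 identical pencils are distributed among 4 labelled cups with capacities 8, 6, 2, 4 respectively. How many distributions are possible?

By stars and bars, unrestricted non-negative solutions to x_1+…+x_4 = 14 number C(14+3,3) = 680.
Subtract solutions that violate a single cap (substitute x_i' = x_i − (cap_i+1)): x_1 ≥ 9 gives C(8,3) = 56; x_2 ≥ 7 gives C(10,3) = 120; x_3 ≥ 3 gives C(14,3) = 364; x_4 ≥ 5 gives C(12,3) = 220. Together 760.
Add back pairs where two caps are both exceeded: 0 + 10 + 1 + 35 + 10 + 84 = 140.
By inclusion–exclusion the count is 680 − 760 + 140 = 60.

60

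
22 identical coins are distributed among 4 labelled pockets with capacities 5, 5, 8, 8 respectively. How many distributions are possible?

Ignoring the caps, the number of non-negative solutions to x_1+…+x_4 = 22 is C(25,3) = 2300.
Subtract solutions that violate a single cap (substitute x_i' = x_i − (cap_i+1)): x_1 ≥ 6 gives C(19,3) = 969; x_2 ≥ 6 gives C(19,3) = 969; x_3 ≥ 9 gives C(16,3) = 560; x_4 ≥ 9 gives C(16,3) = 560. Together 3058.
Add back pairs where two caps are both exceeded: 286 + 120 + 120 + 120 + 120 + 35 = 801.
Subtract triples: 4 + 4 + 0 + 0 = 8.
By inclusion–exclusion the count is 2300 − 3058 + 801 − 8 = 35.

35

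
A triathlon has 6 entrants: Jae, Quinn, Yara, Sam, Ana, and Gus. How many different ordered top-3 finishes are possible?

120

There are 6 choices for 1st place, 5 for 2nd, and 4 for 3rd.
That gives 6 × 5 × 4 = 120.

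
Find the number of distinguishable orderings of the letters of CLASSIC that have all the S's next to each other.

360

Treat the 2 copies of S as a single block. The multiset to arrange is then {SS, A, C, C, I, L}, 6 items in all.
That gives (6)!/(2!) = 360 arrangements.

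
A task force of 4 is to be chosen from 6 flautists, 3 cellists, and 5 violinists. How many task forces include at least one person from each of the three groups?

495

Total 4-person selections from all 14: C(14,4) = 1001.
Selections missing a whole group: no flautists → C(8,4) = 70; no cellists → C(11,4) = 330; no violinists → C(9,4) = 126.
Add back selections omitting two groups (i.e. drawn from a single group): C(6,4) + C(3,4) + C(5,4) = 20.
By inclusion–exclusion: 1001 − 526 + 20 = 495.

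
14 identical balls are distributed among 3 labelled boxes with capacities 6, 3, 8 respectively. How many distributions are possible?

10

By stars and bars, unrestricted non-negative solutions to x_1+…+x_3 = 14 number C(14+2,2) = 120.
Subtract solutions that violate a single cap (substitute x_i' = x_i − (cap_i+1)): x_1 ≥ 7 gives C(9,2) = 36; x_2 ≥ 4 gives C(12,2) = 66; x_3 ≥ 9 gives C(7,2) = 21. Together 123.
Add back pairs where two caps are both exceeded: 10 + 0 + 3 = 13.
By inclusion–exclusion the count is 120 − 123 + 13 = 10.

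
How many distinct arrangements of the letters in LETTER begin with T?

Fix T in the first position and arrange the remaining 5 letters.
Those 5 letters have E appearing twice, giving (5)!/(2!) = 60.

60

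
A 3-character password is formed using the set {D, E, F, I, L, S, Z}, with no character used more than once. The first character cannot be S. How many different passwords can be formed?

180

The first character has 7−1 = 6 choices (anything except S).
The remaining 2 characters are filled from the other 6 symbols without repetition: 6 × 5 = 30.
Total: 6 × 30 = 180.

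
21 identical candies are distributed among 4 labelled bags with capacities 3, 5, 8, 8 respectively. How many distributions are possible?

20

Without the upper bounds there are C(24,3) = 2024 ways to split 21 among 4 bags.
Subtract solutions that violate a single cap (substitute x_i' = x_i − (cap_i+1)): x_1 ≥ 4 gives C(20,3) = 1140; x_2 ≥ 6 gives C(18,3) = 816; x_3 ≥ 9 gives C(15,3) = 455; x_4 ≥ 9 gives C(15,3) = 455. Together 2866.
Add back pairs where two caps are both exceeded: 364 + 165 + 165 + 84 + 84 + 20 = 882.
Subtract triples: 10 + 10 + 0 + 0 = 20.
By inclusion–exclusion the count is 2024 − 2866 + 882 − 20 = 20.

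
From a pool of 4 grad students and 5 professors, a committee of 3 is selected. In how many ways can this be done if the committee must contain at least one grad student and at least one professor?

Total 3-person selections from all 9: C(9,3) = 84.
Selections missing a whole group: no grad students → C(5,3) = 10; no professors → C(4,3) = 4.
Both groups omitted at once is impossible, so 84 − 14 = 70.

70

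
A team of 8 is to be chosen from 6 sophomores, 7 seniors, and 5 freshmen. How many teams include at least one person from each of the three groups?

41811

Total 8-person selections from all 18: C(18,8) = 43758.
Selections missing a whole group: no sophomores → C(12,8) = 495; no seniors → C(11,8) = 165; no freshmen → C(13,8) = 1287.
Add back selections omitting two groups (i.e. drawn from a single group): C(6,8) + C(7,8) + C(5,8) = 0.
By inclusion–exclusion: 43758 − 1947 + 0 = 41811.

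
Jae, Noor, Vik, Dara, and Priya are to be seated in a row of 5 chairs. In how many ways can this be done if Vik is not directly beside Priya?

72

There are 5! = 120 arrangements in all. If Vik and Priya are adjacent, merging them into one block gives 2·(4)! = 48 arrangements.
Complementary counting: 120 − 48 = 72.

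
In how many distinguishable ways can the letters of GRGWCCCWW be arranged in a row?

GRGWCCCWW has 9 letters with C appearing 3 times, G appearing twice, and W appearing 3 times.
So there are 9! / (3!·3!·2!) = 5040 distinguishable arrangements.

5040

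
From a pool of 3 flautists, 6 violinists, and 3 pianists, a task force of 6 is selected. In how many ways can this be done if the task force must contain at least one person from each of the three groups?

With no constraint there are C(12,6) = 924 possible selections.
Selections missing a whole group: no flautists → C(9,6) = 84; no violinists → C(6,6) = 1; no pianists → C(9,6) = 84.
Add back selections omitting two groups (i.e. drawn from a single group): C(3,6) + C(6,6) + C(3,6) = 1.
By inclusion–exclusion: 924 − 169 + 1 = 756.

756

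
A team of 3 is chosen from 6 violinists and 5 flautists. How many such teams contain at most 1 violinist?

Split by how many violinists are chosen (0 through 1).
Sum: C(6,0)·C(5,3) + C(6,1)·C(5,2) = 10 + 60 = 70.

70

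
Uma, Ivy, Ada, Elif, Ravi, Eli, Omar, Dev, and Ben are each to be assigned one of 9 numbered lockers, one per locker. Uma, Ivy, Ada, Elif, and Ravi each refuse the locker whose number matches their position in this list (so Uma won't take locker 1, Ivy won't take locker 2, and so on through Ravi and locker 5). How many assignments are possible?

Let Aᵢ (for 1 ≤ i ≤ 5) be the placements that put person i in their forbidden locker. Any j of these fix j positions, leaving (9−j)! ways to fill the rest, and there are C(5,j) ways to pick which j.
By inclusion–exclusion, the number of valid placements is Σ_{j=0}^{5} (−1)^j C(5,j)·(9−j)!.
Computing: 362880 − 201600 + 50400 − 7200 + 600 − 24 = 205056.

205056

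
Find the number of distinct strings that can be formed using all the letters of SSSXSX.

SSSXSX has 6 letters with S appearing 4 times and X appearing twice.
The number of distinct arrangements is 6!/(4!·2!) = 720/48 = 15.

15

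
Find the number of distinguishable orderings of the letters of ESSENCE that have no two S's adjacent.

300

Total arrangements of ESSENCE: 7!/(3!·2!) = 420.
Arrangements with the S's together: treat SS as one letter, giving (6)!/(3!) = 120.
Subtracting, 420 − 120 = 300 arrangements keep the S's apart.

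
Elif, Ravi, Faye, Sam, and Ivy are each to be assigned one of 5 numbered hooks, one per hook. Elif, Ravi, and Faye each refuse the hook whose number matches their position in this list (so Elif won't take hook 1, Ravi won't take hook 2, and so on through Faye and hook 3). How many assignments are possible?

Let Aᵢ (for i ∈ {1, 2, 3}) be the placements that put person i in their forbidden hook. Any j of these fix j positions, leaving (5−j)! ways to fill the rest, and there are C(3,j) ways to pick which j.
By inclusion–exclusion, the number of valid placements is Σ_{j=0}^{3} (−1)^j C(3,j)·(5−j)!.
Computing: 120 − 72 + 18 − 2 = 64.

64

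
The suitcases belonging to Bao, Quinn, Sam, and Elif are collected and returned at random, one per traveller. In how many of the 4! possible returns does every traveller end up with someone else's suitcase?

This is the derangement count D_4: permutations of 4 items with no fixed point.
By inclusion–exclusion this is Σ_{j=0}^{4} (−1)^j C(4,j)·(4−j)!.
Computing: 24 − 24 + 12 − 4 + 1 = 9.

9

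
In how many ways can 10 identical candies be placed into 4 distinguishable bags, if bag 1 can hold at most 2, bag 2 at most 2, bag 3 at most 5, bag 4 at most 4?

Without the upper bounds there are C(13,3) = 286 ways to split 10 among 4 bags.
Subtract solutions that violate a single cap (substitute x_i' = x_i − (cap_i+1)): x_1 ≥ 3 gives C(10,3) = 120; x_2 ≥ 3 gives C(10,3) = 120; x_3 ≥ 6 gives C(7,3) = 35; x_4 ≥ 5 gives C(8,3) = 56. Together 331.
Add back pairs where two caps are both exceeded: 35 + 4 + 10 + 4 + 10 + 0 = 63.
By inclusion–exclusion the count is 286 − 331 + 63 = 18.

18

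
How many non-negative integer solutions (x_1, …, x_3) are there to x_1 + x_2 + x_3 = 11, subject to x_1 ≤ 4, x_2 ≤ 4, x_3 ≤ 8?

Ignoring the caps, the number of non-negative solutions to x_1+…+x_3 = 11 is C(13,2) = 78.
Subtract solutions that violate a single cap (substitute x_i' = x_i − (cap_i+1)): x_1 ≥ 5 gives C(8,2) = 28; x_2 ≥ 5 gives C(8,2) = 28; x_3 ≥ 9 gives C(4,2) = 6. Together 62.
Add back pairs where two caps are both exceeded: 3 + 0 + 0 = 3.
By inclusion–exclusion the count is 78 − 62 + 3 = 19.

19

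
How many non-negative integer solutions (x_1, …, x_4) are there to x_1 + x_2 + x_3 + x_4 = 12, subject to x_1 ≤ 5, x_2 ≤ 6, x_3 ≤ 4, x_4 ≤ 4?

95

Without the upper bounds there are C(15,3) = 455 ways to split 12 among 4 variables.
Subtract solutions that violate a single cap (substitute x_i' = x_i − (cap_i+1)): x_1 ≥ 6 gives C(9,3) = 84; x_2 ≥ 7 gives C(8,3) = 56; x_3 ≥ 5 gives C(10,3) = 120; x_4 ≥ 5 gives C(10,3) = 120. Together 380.
Add back pairs where two caps are both exceeded: 0 + 4 + 4 + 1 + 1 + 10 = 20.
By inclusion–exclusion the count is 455 − 380 + 20 = 95.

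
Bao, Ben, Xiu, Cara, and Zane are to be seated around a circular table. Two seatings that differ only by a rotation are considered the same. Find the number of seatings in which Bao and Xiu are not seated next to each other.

Without the restriction there are (4)! = 24 seatings.
Seatings with Bao beside Xiu: treat them as a block with 2 internal orders, giving 2 × (3)! = 12.
Subtracting, 24 − 12 = 12.

12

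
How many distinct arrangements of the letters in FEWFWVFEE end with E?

Fix E in the last position and arrange the remaining 8 letters.
Those 8 letters have E appearing twice, F appearing 3 times, and W appearing twice, giving (8)!/(3!·2!·2!) = 1680.

1680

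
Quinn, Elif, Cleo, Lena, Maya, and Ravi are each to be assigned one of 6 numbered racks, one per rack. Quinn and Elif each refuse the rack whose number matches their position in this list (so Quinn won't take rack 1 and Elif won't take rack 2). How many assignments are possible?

504

Let Aᵢ (for i ∈ {1, 2}) be the placements that put person i in their forbidden rack. Any j of these fix j positions, leaving (6−j)! ways to fill the rest, and there are C(2,j) ways to pick which j.
By inclusion–exclusion, the number of valid placements is Σ_{j=0}^{2} (−1)^j C(2,j)·(6−j)!.
Computing: 720 − 240 + 24 = 504.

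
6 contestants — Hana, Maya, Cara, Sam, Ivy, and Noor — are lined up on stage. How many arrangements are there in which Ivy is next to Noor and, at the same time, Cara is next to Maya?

Treat {Ivy,Noor} as one block (2 orders) and {Cara,Maya} as another (2 orders).
That leaves 4 units to arrange: 2 × 2 × 4! = 4 × 24 = 96.

96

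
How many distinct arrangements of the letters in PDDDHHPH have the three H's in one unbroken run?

Treat the 3 copies of H as a single block. The multiset to arrange is then {HHH, D, D, D, P, P}, 6 items in all.
That gives (6)!/(3!·2!) = 60 arrangements.

60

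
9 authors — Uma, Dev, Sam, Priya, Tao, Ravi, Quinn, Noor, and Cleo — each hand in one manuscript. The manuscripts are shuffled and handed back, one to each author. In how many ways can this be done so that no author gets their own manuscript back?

Count assignments avoiding every fixed point. For any j of the 9 authors fixed to their own manuscript, the other 9−j can be arranged in (9−j)! ways.
By inclusion–exclusion this is Σ_{j=0}^{9} (−1)^j C(9,j)·(9−j)!.
Computing: 362880 − 362880 + 181440 − 60480 + 15120 − 3024 + 504 − 72 + 9 − 1 = 133496.

133496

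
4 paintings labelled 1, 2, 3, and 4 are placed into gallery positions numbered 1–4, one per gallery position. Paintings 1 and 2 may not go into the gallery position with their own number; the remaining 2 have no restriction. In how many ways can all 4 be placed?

Let Aᵢ (for i ∈ {1, 2}) be the placements that put painting i in its forbidden gallery position. Any j of these fix j positions, leaving (4−j)! ways to fill the rest, and there are C(2,j) ways to pick which j.
By inclusion–exclusion, the number of valid placements is Σ_{j=0}^{2} (−1)^j C(2,j)·(4−j)!.
Computing: 24 − 12 + 2 = 14.

14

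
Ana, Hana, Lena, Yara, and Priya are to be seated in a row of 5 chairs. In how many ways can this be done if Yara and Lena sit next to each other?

48

Glue Yara and Lena into one block (2 internal orders), leaving 4 units to arrange in a row.
That gives 2 × 4! = 2 × 24 = 48.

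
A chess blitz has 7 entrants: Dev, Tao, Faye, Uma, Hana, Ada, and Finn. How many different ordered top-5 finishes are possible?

2520

There are 7 choices for 1st place, 6 for 2nd, and so on down to 3 for position 5.
That gives 7 × 6 × 5 × 4 × 3 = 2520.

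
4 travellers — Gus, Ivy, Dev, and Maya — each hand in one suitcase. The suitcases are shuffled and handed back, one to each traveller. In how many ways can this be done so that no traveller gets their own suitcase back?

This is the derangement count D_4: permutations of 4 items with no fixed point.
By inclusion–exclusion this is Σ_{j=0}^{4} (−1)^j C(4,j)·(4−j)!.
Computing: 24 − 24 + 12 − 4 + 1 = 9.

9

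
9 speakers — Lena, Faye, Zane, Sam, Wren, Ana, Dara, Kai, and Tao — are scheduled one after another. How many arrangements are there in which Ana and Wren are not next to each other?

There are 9! = 362880 arrangements in all. If Ana and Wren are adjacent, merging them into one block gives 2·(8)! = 80640 arrangements.
Complementary counting: 362880 − 80640 = 282240.

282240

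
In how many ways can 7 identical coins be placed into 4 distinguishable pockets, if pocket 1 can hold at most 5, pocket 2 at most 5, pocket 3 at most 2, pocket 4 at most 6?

By stars and bars, unrestricted non-negative solutions to x_1+…+x_4 = 7 number C(7+3,3) = 120.
Subtract solutions that violate a single cap (substitute x_i' = x_i − (cap_i+1)): x_1 ≥ 6 gives C(4,3) = 4; x_2 ≥ 6 gives C(4,3) = 4; x_3 ≥ 3 gives C(7,3) = 35; x_4 ≥ 7 gives C(3,3) = 1. Together 44.
No two caps can be exceeded simultaneously, so the pair terms are all 0.
By inclusion–exclusion the count is 120 − 44 + 0 = 76.

76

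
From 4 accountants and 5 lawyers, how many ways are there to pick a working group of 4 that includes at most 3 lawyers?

Split by how many lawyers are chosen (0 through 3).
Sum: C(5,0)·C(4,4) + C(5,1)·C(4,3) + C(5,2)·C(4,2) + C(5,3)·C(4,1) = 1 + 20 + 60 + 40 = 121.

121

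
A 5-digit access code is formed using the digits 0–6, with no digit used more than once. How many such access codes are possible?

This is a permutation of 5 out of 7: P(7,5) = 7!/2!.
7 × 6 × 5 × 4 × 3 = 2520.

2520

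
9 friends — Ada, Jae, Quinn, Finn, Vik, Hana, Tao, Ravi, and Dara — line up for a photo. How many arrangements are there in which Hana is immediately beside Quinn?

Treat {Hana, Quinn} as a single unit. There are 8 units to order, and the pair itself can be ordered 2 ways.
That gives 2 × 8! = 2 × 40320 = 80640.

80640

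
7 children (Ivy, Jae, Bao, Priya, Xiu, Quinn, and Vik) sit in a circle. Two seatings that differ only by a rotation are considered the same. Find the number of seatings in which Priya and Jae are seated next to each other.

240

Treat {Priya, Jae} as one unit (2 internal orders) and seat the resulting 6 units around the table: (5)! circular arrangements.
So 2 × (5)! = 2 × 120 = 240.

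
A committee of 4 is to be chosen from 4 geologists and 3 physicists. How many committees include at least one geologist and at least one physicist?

Total 4-person selections from all 7: C(7,4) = 35.
Subtract selections that omit an entire group: no geologists → C(3,4) = 0; no physicists → C(4,4) = 1.
Both groups omitted at once is impossible, so 35 − 1 = 34.

34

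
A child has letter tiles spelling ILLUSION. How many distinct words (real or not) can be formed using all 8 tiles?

10080

Letter multiplicities in ILLUSION: I×2, L×2, N×1, O×1, S×1, U×1.
The number of distinct arrangements is 8!/(2!·2!) = 40320/4 = 10080.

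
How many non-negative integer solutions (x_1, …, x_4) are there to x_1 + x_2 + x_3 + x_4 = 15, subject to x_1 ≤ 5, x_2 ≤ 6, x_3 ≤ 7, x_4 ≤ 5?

140

By stars and bars, unrestricted non-negative solutions to x_1+…+x_4 = 15 number C(15+3,3) = 816.
Subtract solutions that violate a single cap (substitute x_i' = x_i − (cap_i+1)): x_1 ≥ 6 gives C(12,3) = 220; x_2 ≥ 7 gives C(11,3) = 165; x_3 ≥ 8 gives C(10,3) = 120; x_4 ≥ 6 gives C(12,3) = 220. Together 725.
Add back pairs where two caps are both exceeded: 10 + 4 + 20 + 1 + 10 + 4 = 49.
By inclusion–exclusion the count is 816 − 725 + 49 = 140.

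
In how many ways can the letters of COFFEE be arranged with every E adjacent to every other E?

Treat the 2 copies of E as a single block. The multiset to arrange is then {EE, C, F, F, O}, 5 items in all.
That gives (5)!/(2!) = 60 arrangements.

60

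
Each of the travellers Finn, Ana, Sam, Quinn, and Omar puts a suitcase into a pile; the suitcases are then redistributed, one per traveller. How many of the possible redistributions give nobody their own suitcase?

This is the derangement count D_5: permutations of 5 items with no fixed point.
By inclusion–exclusion this is Σ_{j=0}^{5} (−1)^j C(5,j)·(5−j)!.
Computing: 120 − 120 + 60 − 20 + 5 − 1 = 44.

44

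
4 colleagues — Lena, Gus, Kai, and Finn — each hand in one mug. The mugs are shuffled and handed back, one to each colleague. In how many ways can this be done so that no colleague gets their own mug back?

9

Let Aᵢ be the assignments in which colleague i gets their own mug. We want the size of the complement of A₁∪…∪A_4.
By inclusion–exclusion this is Σ_{j=0}^{4} (−1)^j C(4,j)·(4−j)!.
Computing: 24 − 24 + 12 − 4 + 1 = 9.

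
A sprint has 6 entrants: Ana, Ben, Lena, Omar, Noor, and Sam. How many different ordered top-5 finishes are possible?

This is an ordered selection of 5 from 6: P(6,5).
That gives 6 × 5 × 4 × 3 × 2 = 720.

720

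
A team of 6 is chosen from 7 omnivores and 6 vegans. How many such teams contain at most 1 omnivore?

Split by how many omnivores are chosen (0 through 1).
Sum: C(7,0)·C(6,6) + C(7,1)·C(6,5) = 1 + 42 = 43.

43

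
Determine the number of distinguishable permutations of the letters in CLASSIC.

1260

CLASSIC has 7 letters with C appearing twice and S appearing twice.
So there are 7! / (2!·2!) = 1260 distinguishable arrangements.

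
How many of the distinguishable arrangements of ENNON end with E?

With the last slot taken by E, it remains to arrange the other 4 letters (NNON).
Those 4 letters have N appearing 3 times, giving (4)!/(3!) = 4.

4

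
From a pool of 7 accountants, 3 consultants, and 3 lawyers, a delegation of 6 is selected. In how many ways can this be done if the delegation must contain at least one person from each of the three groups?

1302

With no constraint there are C(13,6) = 1716 possible selections.
Subtract selections that omit an entire group: no accountants → C(6,6) = 1; no consultants → C(10,6) = 210; no lawyers → C(10,6) = 210.
Add back selections omitting two groups (i.e. drawn from a single group): C(7,6) + C(3,6) + C(3,6) = 7.
By inclusion–exclusion: 1716 − 421 + 7 = 1302.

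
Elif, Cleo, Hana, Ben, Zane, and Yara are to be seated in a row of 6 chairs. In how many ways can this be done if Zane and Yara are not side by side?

There are 6! = 720 arrangements in all. If Zane and Yara are adjacent, merging them into one block gives 2·(5)! = 240 arrangements.
So 720 − 240 = 480 arrangements keep them apart.

480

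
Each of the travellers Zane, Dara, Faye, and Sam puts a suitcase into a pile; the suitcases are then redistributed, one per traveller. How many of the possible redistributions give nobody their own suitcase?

Count assignments avoiding every fixed point. For any j of the 4 travellers fixed to their own suitcase, the other 4−j can be arranged in (4−j)! ways.
By inclusion–exclusion this is Σ_{j=0}^{4} (−1)^j C(4,j)·(4−j)!.
Computing: 24 − 24 + 12 − 4 + 1 = 9.

9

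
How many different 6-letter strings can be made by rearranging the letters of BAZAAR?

120

The 6 letters of BAZAAR have repeats: A appearing 3 times.
Dividing 6! = 720 by 3! = 6 for the repeated letters gives 120.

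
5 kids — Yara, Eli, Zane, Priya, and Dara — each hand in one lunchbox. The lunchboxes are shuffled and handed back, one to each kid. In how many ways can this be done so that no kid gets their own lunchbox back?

44

Let Aᵢ be the assignments in which kid i gets their own lunchbox. We want the size of the complement of A₁∪…∪A_5.
By inclusion–exclusion this is Σ_{j=0}^{5} (−1)^j C(5,j)·(5−j)!.
Computing: 120 − 120 + 60 − 20 + 5 − 1 = 44.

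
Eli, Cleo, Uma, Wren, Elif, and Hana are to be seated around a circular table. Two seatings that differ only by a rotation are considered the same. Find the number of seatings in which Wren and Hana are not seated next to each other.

Without the restriction there are (5)! = 120 seatings.
Those with Wren next to Hana: fuse the pair into one unit and seat 5 units around a circle — 2·(4)! = 48.
Subtracting, 120 − 48 = 72.

72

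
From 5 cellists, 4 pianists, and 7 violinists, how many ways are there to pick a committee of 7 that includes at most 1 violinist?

Split by how many violinists are chosen (0 through 1).
Sum: C(7,0)·C(9,7) + C(7,1)·C(9,6) = 36 + 588 = 624.

624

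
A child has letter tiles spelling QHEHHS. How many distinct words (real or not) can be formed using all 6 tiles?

QHEHHS has 6 letters with H appearing 3 times.
The number of distinct arrangements is 6!/(3!) = 720/6 = 120.

120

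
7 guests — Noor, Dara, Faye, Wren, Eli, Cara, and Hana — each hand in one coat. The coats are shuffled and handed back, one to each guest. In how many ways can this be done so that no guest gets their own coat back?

This is the derangement count D_7: permutations of 7 items with no fixed point.
By inclusion–exclusion this is Σ_{j=0}^{7} (−1)^j C(7,j)·(7−j)!.
Computing: 5040 − 5040 + 2520 − 840 + 210 − 42 + 7 − 1 = 1854.

1854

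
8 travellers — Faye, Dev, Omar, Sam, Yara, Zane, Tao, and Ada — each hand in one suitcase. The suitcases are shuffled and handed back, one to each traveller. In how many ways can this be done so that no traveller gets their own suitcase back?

14833

Count assignments avoiding every fixed point. For any j of the 8 travellers fixed to their own suitcase, the other 8−j can be arranged in (8−j)! ways.
By inclusion–exclusion this is Σ_{j=0}^{8} (−1)^j C(8,j)·(8−j)!.
Computing: 40320 − 40320 + 20160 − 6720 + 1680 − 336 + 56 − 8 + 1 = 14833.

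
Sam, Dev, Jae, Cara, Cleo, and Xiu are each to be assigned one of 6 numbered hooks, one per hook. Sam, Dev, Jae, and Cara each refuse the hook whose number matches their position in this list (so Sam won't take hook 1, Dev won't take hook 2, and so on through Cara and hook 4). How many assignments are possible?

Let Aᵢ (for 1 ≤ i ≤ 4) be the placements that put person i in their forbidden hook. Any j of these fix j positions, leaving (6−j)! ways to fill the rest, and there are C(4,j) ways to pick which j.
By inclusion–exclusion, the number of valid placements is Σ_{j=0}^{4} (−1)^j C(4,j)·(6−j)!.
Computing: 720 − 480 + 144 − 24 + 2 = 362.

362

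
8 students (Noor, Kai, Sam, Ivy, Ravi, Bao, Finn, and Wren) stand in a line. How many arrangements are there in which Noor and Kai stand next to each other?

Glue Noor and Kai into one block (2 internal orders), leaving 7 units to arrange in a row.
So the count is 2·(7)! = 10080.

10080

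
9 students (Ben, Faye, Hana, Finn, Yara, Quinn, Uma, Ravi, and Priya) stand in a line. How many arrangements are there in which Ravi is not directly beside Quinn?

282240

Of the 9! = 362880 arrangements, those with Ravi and Quinn adjacent number 2 × 8! = 80640 (treat the pair as a block with 2 internal orders).
Complementary counting: 362880 − 80640 = 282240.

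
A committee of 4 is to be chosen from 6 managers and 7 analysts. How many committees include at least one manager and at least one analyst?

Total 4-person selections from all 13: C(13,4) = 715.
Selections missing a whole group: no managers → C(7,4) = 35; no analysts → C(6,4) = 15.
Both groups omitted at once is impossible, so 715 − 50 = 665.

665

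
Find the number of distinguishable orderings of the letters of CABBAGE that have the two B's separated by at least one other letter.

There are 7!/(2!·2!) = 1260 arrangements of CABBAGE in total.
Arrangements with the B's together: treat BB as one letter, giving (6)!/(2!) = 360.
Hence 1260 − 360 = 900.

900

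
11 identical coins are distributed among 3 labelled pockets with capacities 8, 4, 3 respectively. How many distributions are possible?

14

Without the upper bounds there are C(13,2) = 78 ways to split 11 among 3 pockets.
Subtract solutions that violate a single cap (substitute x_i' = x_i − (cap_i+1)): x_1 ≥ 9 gives C(4,2) = 6; x_2 ≥ 5 gives C(8,2) = 28; x_3 ≥ 4 gives C(9,2) = 36. Together 70.
Add back pairs where two caps are both exceeded: 0 + 0 + 6 = 6.
By inclusion–exclusion the count is 78 − 70 + 6 = 14.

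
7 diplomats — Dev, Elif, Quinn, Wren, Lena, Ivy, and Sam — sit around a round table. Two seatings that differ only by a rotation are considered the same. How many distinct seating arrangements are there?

Fix one person's seat to break rotational symmetry; the remaining 6 people can be arranged in (6)! = 720 ways.

720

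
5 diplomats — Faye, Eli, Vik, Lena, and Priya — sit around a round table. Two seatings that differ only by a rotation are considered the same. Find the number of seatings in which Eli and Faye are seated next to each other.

Treat {Eli, Faye} as one unit (2 internal orders) and seat the resulting 4 units around the table: (3)! circular arrangements.
So 2 × (3)! = 2 × 6 = 12.

12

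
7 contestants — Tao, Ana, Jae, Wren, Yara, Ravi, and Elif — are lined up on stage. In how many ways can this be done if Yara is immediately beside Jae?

1440

Glue Yara and Jae into one block (2 internal orders), leaving 6 units to arrange in a row.
So the count is 2·(6)! = 1440.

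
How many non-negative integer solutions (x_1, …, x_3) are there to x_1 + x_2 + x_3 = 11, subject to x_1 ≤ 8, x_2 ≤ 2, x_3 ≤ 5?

12

Without the upper bounds there are C(13,2) = 78 ways to split 11 among 3 variables.
Subtract solutions that violate a single cap (substitute x_i' = x_i − (cap_i+1)): x_1 ≥ 9 gives C(4,2) = 6; x_2 ≥ 3 gives C(10,2) = 45; x_3 ≥ 6 gives C(7,2) = 21. Together 72.
Add back pairs where two caps are both exceeded: 0 + 0 + 6 = 6.
By inclusion–exclusion the count is 78 − 72 + 6 = 12.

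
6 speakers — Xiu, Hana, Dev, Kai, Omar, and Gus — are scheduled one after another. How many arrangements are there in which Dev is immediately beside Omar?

240

Glue Dev and Omar into one block (2 internal orders), leaving 5 units to arrange in a row.
That gives 2 × 5! = 2 × 120 = 240.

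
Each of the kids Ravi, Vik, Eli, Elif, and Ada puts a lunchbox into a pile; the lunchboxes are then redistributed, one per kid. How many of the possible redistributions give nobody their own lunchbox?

Count assignments avoiding every fixed point. For any j of the 5 kids fixed to their own lunchbox, the other 5−j can be arranged in (5−j)! ways.
By inclusion–exclusion this is Σ_{j=0}^{5} (−1)^j C(5,j)·(5−j)!.
Computing: 120 − 120 + 60 − 20 + 5 − 1 = 44.

44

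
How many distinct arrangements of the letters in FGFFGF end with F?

Fix F in the last position and arrange the remaining 5 letters.
Those 5 letters have F appearing 3 times and G appearing twice, giving (5)!/(3!·2!) = 10.

10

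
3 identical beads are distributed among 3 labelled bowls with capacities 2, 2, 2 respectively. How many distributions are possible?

7

Ignoring the caps, the number of non-negative solutions to x_1+…+x_3 = 3 is C(5,2) = 10.
Subtract solutions that violate a single cap (substitute x_i' = x_i − (cap_i+1)): x_1 ≥ 3 gives C(2,2) = 1; x_2 ≥ 3 gives C(2,2) = 1; x_3 ≥ 3 gives C(2,2) = 1. Together 3.
No two caps can be exceeded simultaneously, so the pair terms are all 0.
By inclusion–exclusion the count is 10 − 3 + 0 = 7.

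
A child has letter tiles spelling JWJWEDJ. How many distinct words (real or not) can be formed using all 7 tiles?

420

JWJWEDJ has 7 letters with J appearing 3 times and W appearing twice.
So there are 7! / (3!·2!) = 420 distinguishable arrangements.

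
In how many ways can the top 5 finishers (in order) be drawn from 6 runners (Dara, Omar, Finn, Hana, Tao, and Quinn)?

There are 6 choices for 1st place, 5 for 2nd, and so on down to 2 for position 5.
That gives 6 × 5 × 4 × 3 × 2 = 720.

720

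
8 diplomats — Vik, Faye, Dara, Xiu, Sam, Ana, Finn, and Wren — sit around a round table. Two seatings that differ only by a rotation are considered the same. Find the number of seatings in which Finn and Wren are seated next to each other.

Glue Finn and Wren into a block (2 internal orders). Seating 7 units around a circle gives (6)! arrangements.
So 2 × (6)! = 2 × 720 = 1440.

1440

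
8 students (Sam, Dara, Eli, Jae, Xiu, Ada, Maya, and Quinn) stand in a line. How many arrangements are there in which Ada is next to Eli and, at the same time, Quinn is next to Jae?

2880

Treat {Ada,Eli} as one block (2 orders) and {Quinn,Jae} as another (2 orders).
That leaves 6 units to arrange: 2 × 2 × 6! = 4 × 720 = 2880.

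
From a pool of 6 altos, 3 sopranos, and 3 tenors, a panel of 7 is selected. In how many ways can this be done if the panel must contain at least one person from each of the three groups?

720

Unrestricted: C(12,7) = 792 ways to pick any 7 of the 12.
Selections missing a whole group: no altos → C(6,7) = 0; no sopranos → C(9,7) = 36; no tenors → C(9,7) = 36.
Add back selections omitting two groups (i.e. drawn from a single group): C(6,7) + C(3,7) + C(3,7) = 0.
By inclusion–exclusion: 792 − 72 + 0 = 720.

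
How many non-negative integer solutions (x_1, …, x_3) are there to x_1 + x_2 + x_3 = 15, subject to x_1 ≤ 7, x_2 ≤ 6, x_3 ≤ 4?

Ignoring the caps, the number of non-negative solutions to x_1+…+x_3 = 15 is C(17,2) = 136.
Subtract solutions that violate a single cap (substitute x_i' = x_i − (cap_i+1)): x_1 ≥ 8 gives C(9,2) = 36; x_2 ≥ 7 gives C(10,2) = 45; x_3 ≥ 5 gives C(12,2) = 66. Together 147.
Add back pairs where two caps are both exceeded: 1 + 6 + 10 = 17.
By inclusion–exclusion the count is 136 − 147 + 17 = 6.

6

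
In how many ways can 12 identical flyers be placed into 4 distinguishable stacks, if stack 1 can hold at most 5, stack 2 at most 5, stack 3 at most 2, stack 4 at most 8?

89

By stars and bars, unrestricted non-negative solutions to x_1+…+x_4 = 12 number C(12+3,3) = 455.
Subtract solutions that violate a single cap (substitute x_i' = x_i − (cap_i+1)): x_1 ≥ 6 gives C(9,3) = 84; x_2 ≥ 6 gives C(9,3) = 84; x_3 ≥ 3 gives C(12,3) = 220; x_4 ≥ 9 gives C(6,3) = 20. Together 408.
Add back pairs where two caps are both exceeded: 1 + 20 + 0 + 20 + 0 + 1 = 42.
By inclusion–exclusion the count is 455 − 408 + 42 = 89.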